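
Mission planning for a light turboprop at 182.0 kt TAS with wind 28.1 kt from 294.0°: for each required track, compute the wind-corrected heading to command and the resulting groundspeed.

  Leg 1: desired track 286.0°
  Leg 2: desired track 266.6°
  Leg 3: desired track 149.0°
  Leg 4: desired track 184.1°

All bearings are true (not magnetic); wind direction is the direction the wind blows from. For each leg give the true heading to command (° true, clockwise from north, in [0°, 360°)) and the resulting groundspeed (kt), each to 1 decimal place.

Leg 1: heading=287.2°, groundspeed=154.1 kt
Leg 2: heading=270.7°, groundspeed=156.6 kt
Leg 3: heading=154.1°, groundspeed=204.3 kt
Leg 4: heading=192.4°, groundspeed=189.6 kt

Leg 1: desired track 286.0°; wind correction +1.2° → command heading 287.2°, groundspeed 154.1 kt
Leg 2: desired track 266.6°; wind correction +4.1° → command heading 270.7°, groundspeed 156.6 kt
Leg 3: desired track 149.0°; wind correction +5.1° → command heading 154.1°, groundspeed 204.3 kt
Leg 4: desired track 184.1°; wind correction +8.3° → command heading 192.4°, groundspeed 189.6 kt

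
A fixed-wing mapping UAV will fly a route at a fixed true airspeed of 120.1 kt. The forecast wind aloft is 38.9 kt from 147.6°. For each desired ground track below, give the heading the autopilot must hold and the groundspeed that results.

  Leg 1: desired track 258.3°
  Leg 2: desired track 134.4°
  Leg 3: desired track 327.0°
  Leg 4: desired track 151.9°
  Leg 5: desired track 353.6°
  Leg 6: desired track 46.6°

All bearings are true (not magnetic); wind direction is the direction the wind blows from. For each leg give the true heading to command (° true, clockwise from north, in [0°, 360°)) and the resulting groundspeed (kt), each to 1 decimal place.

Leg 1: desired track 258.3°; wind correction -17.6° → command heading 240.7°, groundspeed 128.2 kt
Leg 2: desired track 134.4°; wind correction +4.2° → command heading 138.6°, groundspeed 81.9 kt
Leg 3: desired track 327.0°; wind correction -0.2° → command heading 326.8°, groundspeed 159.0 kt
Leg 4: desired track 151.9°; wind correction -1.4° → command heading 150.5°, groundspeed 81.3 kt
Leg 5: desired track 353.6°; wind correction +8.2° → command heading 1.8°, groundspeed 153.8 kt
Leg 6: desired track 46.6°; wind correction +18.5° → command heading 65.1°, groundspeed 121.3 kt

Leg 1: heading=240.7°, groundspeed=128.2 kt
Leg 2: heading=138.6°, groundspeed=81.9 kt
Leg 3: heading=326.8°, groundspeed=159.0 kt
Leg 4: heading=150.5°, groundspeed=81.3 kt
Leg 5: heading=1.8°, groundspeed=153.8 kt
Leg 6: heading=65.1°, groundspeed=121.3 kt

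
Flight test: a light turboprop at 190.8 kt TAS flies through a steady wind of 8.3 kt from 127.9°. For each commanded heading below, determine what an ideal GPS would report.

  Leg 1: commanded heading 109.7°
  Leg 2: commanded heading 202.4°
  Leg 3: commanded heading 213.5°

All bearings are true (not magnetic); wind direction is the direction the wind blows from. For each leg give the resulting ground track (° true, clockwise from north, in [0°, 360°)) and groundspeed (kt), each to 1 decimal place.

Leg 1: heading 109.7°; drift -0.8° → track 108.9°, groundspeed 182.9 kt
Leg 2: heading 202.4°; drift +2.4° → track 204.8°, groundspeed 188.8 kt
Leg 3: heading 213.5°; drift +2.5° → track 216.0°, groundspeed 190.3 kt

Leg 1: track=108.9°, groundspeed=182.9 kt
Leg 2: track=204.8°, groundspeed=188.8 kt
Leg 3: track=216.0°, groundspeed=190.3 kt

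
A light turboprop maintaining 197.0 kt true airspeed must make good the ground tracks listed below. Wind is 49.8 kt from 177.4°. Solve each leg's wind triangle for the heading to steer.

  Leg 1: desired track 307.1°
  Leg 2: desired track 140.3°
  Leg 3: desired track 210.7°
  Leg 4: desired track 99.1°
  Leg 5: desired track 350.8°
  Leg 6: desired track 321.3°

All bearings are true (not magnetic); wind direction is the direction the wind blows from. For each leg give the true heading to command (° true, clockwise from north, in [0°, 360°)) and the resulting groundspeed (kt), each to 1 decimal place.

Leg 1: desired track 307.1°; wind correction -11.2° → command heading 295.9°, groundspeed 225.0 kt
Leg 2: desired track 140.3°; wind correction +8.8° → command heading 149.1°, groundspeed 155.0 kt
Leg 3: desired track 210.7°; wind correction -8.0° → command heading 202.7°, groundspeed 153.5 kt
Leg 4: desired track 99.1°; wind correction +14.3° → command heading 113.4°, groundspeed 180.8 kt
Leg 5: desired track 350.8°; wind correction -1.7° → command heading 349.1°, groundspeed 246.4 kt
Leg 6: desired track 321.3°; wind correction -8.6° → command heading 312.7°, groundspeed 235.0 kt

Leg 1: heading=295.9°, groundspeed=225.0 kt
Leg 2: heading=149.1°, groundspeed=155.0 kt
Leg 3: heading=202.7°, groundspeed=153.5 kt
Leg 4: heading=113.4°, groundspeed=180.8 kt
Leg 5: heading=349.1°, groundspeed=246.4 kt
Leg 6: heading=312.7°, groundspeed=235.0 kt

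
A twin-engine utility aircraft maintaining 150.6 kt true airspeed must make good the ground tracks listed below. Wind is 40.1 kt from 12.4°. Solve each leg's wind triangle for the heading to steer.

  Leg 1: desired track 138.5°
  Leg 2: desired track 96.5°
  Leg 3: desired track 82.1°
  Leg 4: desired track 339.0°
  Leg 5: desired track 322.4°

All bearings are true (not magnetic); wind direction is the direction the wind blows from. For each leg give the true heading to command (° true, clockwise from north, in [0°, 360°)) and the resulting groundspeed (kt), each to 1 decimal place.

Leg 1: desired track 138.5°; wind correction -12.4° → command heading 126.1°, groundspeed 170.7 kt
Leg 2: desired track 96.5°; wind correction -15.4° → command heading 81.1°, groundspeed 141.1 kt
Leg 3: desired track 82.1°; wind correction -14.5° → command heading 67.6°, groundspeed 131.9 kt
Leg 4: desired track 339.0°; wind correction +8.4° → command heading 347.4°, groundspeed 115.5 kt
Leg 5: desired track 322.4°; wind correction +11.8° → command heading 334.2°, groundspeed 121.7 kt

Leg 1: heading=126.1°, groundspeed=170.7 kt
Leg 2: heading=81.1°, groundspeed=141.1 kt
Leg 3: heading=67.6°, groundspeed=131.9 kt
Leg 4: heading=347.4°, groundspeed=115.5 kt
Leg 5: heading=334.2°, groundspeed=121.7 kt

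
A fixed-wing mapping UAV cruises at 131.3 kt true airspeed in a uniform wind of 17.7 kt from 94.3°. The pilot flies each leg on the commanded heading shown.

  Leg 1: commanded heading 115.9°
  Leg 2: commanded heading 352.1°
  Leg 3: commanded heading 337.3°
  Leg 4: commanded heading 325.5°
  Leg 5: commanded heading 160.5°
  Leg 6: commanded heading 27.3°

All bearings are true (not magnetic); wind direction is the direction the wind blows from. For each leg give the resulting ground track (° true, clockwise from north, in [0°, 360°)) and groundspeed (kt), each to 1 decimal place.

Leg 1: heading 115.9°; drift +3.2° → track 119.1°, groundspeed 115.0 kt
Leg 2: heading 352.1°; drift -7.3° → track 344.8°, groundspeed 136.1 kt
Leg 3: heading 337.3°; drift -6.5° → track 330.8°, groundspeed 140.2 kt
Leg 4: heading 325.5°; drift -5.5° → track 320.0°, groundspeed 143.1 kt
Leg 5: heading 160.5°; drift +7.4° → track 167.9°, groundspeed 125.2 kt
Leg 6: heading 27.3°; drift -7.5° → track 19.8°, groundspeed 125.4 kt

Leg 1: track=119.1°, groundspeed=115.0 kt
Leg 2: track=344.8°, groundspeed=136.1 kt
Leg 3: track=330.8°, groundspeed=140.2 kt
Leg 4: track=320.0°, groundspeed=143.1 kt
Leg 5: track=167.9°, groundspeed=125.2 kt
Leg 6: track=19.8°, groundspeed=125.4 kt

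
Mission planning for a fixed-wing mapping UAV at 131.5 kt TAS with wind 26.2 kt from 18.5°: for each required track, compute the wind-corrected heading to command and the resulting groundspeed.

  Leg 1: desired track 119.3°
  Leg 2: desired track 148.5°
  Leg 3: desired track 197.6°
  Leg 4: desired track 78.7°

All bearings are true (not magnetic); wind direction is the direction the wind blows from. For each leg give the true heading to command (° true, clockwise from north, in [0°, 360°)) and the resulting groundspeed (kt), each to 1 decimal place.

Leg 1: heading=108.0°, groundspeed=133.9 kt
Leg 2: heading=139.7°, groundspeed=146.8 kt
Leg 3: heading=197.4°, groundspeed=157.7 kt
Leg 4: heading=68.7°, groundspeed=116.5 kt

Leg 1: desired track 119.3°; wind correction -11.3° → command heading 108.0°, groundspeed 133.9 kt
Leg 2: desired track 148.5°; wind correction -8.8° → command heading 139.7°, groundspeed 146.8 kt
Leg 3: desired track 197.6°; wind correction -0.2° → command heading 197.4°, groundspeed 157.7 kt
Leg 4: desired track 78.7°; wind correction -10.0° → command heading 68.7°, groundspeed 116.5 kt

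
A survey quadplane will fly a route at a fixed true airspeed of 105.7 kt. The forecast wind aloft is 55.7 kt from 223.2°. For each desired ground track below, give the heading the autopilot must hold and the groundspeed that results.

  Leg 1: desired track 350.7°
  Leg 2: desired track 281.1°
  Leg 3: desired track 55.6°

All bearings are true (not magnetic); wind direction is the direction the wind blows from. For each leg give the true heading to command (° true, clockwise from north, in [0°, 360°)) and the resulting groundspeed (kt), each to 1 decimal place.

Leg 1: desired track 350.7°; wind correction -24.7° → command heading 326.0°, groundspeed 129.9 kt
Leg 2: desired track 281.1°; wind correction -26.5° → command heading 254.6°, groundspeed 65.0 kt
Leg 3: desired track 55.6°; wind correction +6.5° → command heading 62.1°, groundspeed 159.4 kt

Leg 1: heading=326.0°, groundspeed=129.9 kt
Leg 2: heading=254.6°, groundspeed=65.0 kt
Leg 3: heading=62.1°, groundspeed=159.4 kt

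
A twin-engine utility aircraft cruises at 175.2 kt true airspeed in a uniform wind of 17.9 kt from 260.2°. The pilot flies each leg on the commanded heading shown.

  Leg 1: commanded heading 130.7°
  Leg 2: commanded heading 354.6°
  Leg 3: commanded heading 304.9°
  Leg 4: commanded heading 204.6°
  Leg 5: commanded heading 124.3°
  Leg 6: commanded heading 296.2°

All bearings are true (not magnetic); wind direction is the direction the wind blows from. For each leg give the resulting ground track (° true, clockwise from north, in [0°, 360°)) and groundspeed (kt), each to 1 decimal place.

Leg 1: track=126.5°, groundspeed=187.1 kt
Leg 2: track=0.4°, groundspeed=177.5 kt
Leg 3: track=309.3°, groundspeed=163.0 kt
Leg 4: track=199.5°, groundspeed=165.7 kt
Leg 5: track=120.5°, groundspeed=188.5 kt
Leg 6: track=299.9°, groundspeed=161.1 kt

Leg 1: heading 130.7°; drift -4.2° → track 126.5°, groundspeed 187.1 kt
Leg 2: heading 354.6°; drift +5.8° → track 0.4°, groundspeed 177.5 kt
Leg 3: heading 304.9°; drift +4.4° → track 309.3°, groundspeed 163.0 kt
Leg 4: heading 204.6°; drift -5.1° → track 199.5°, groundspeed 165.7 kt
Leg 5: heading 124.3°; drift -3.8° → track 120.5°, groundspeed 188.5 kt
Leg 6: heading 296.2°; drift +3.7° → track 299.9°, groundspeed 161.1 kt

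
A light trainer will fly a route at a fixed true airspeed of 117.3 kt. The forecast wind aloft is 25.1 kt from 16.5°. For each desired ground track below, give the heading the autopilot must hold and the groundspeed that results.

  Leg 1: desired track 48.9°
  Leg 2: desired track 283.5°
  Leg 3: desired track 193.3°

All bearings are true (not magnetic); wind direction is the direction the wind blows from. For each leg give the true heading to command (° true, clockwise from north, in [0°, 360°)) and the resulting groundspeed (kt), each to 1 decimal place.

Leg 1: desired track 48.9°; wind correction -6.6° → command heading 42.3°, groundspeed 95.3 kt
Leg 2: desired track 283.5°; wind correction +12.3° → command heading 295.8°, groundspeed 115.9 kt
Leg 3: desired track 193.3°; wind correction -0.7° → command heading 192.6°, groundspeed 142.4 kt

Leg 1: heading=42.3°, groundspeed=95.3 kt
Leg 2: heading=295.8°, groundspeed=115.9 kt
Leg 3: heading=192.6°, groundspeed=142.4 kt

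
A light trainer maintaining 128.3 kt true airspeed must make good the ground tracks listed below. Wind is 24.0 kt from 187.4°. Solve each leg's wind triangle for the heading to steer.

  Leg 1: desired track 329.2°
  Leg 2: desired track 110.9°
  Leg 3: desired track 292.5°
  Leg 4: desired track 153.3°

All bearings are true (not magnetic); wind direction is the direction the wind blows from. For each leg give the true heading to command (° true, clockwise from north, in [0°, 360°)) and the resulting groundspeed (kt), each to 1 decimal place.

Leg 1: desired track 329.2°; wind correction -6.6° → command heading 322.6°, groundspeed 146.3 kt
Leg 2: desired track 110.9°; wind correction +10.5° → command heading 121.4°, groundspeed 120.6 kt
Leg 3: desired track 292.5°; wind correction -10.4° → command heading 282.1°, groundspeed 132.4 kt
Leg 4: desired track 153.3°; wind correction +6.0° → command heading 159.3°, groundspeed 107.7 kt

Leg 1: heading=322.6°, groundspeed=146.3 kt
Leg 2: heading=121.4°, groundspeed=120.6 kt
Leg 3: heading=282.1°, groundspeed=132.4 kt
Leg 4: heading=159.3°, groundspeed=107.7 kt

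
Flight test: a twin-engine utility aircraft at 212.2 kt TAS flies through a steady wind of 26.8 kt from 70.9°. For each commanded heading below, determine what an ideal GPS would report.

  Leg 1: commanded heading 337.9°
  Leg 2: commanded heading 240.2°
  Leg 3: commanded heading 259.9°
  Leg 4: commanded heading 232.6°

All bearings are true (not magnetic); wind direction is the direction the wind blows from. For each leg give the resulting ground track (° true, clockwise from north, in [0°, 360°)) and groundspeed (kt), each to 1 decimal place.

Leg 1: heading 337.9°; drift -7.1° → track 330.8°, groundspeed 215.3 kt
Leg 2: heading 240.2°; drift +1.2° → track 241.4°, groundspeed 238.6 kt
Leg 3: heading 259.9°; drift -1.0° → track 258.9°, groundspeed 238.7 kt
Leg 4: heading 232.6°; drift +2.0° → track 234.6°, groundspeed 237.8 kt

Leg 1: track=330.8°, groundspeed=215.3 kt
Leg 2: track=241.4°, groundspeed=238.6 kt
Leg 3: track=258.9°, groundspeed=238.7 kt
Leg 4: track=234.6°, groundspeed=237.8 kt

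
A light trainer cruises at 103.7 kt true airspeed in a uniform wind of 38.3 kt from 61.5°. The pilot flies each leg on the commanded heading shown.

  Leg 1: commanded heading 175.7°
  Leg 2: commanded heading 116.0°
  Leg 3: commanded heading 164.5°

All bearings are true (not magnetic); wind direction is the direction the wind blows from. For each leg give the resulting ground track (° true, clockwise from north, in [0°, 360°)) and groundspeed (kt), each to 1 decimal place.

Leg 1: heading 175.7°; drift +16.3° → track 192.0°, groundspeed 124.4 kt
Leg 2: heading 116.0°; drift +20.9° → track 136.9°, groundspeed 87.2 kt
Leg 3: heading 164.5°; drift +18.4° → track 182.9°, groundspeed 118.4 kt

Leg 1: track=192.0°, groundspeed=124.4 kt
Leg 2: track=136.9°, groundspeed=87.2 kt
Leg 3: track=182.9°, groundspeed=118.4 kt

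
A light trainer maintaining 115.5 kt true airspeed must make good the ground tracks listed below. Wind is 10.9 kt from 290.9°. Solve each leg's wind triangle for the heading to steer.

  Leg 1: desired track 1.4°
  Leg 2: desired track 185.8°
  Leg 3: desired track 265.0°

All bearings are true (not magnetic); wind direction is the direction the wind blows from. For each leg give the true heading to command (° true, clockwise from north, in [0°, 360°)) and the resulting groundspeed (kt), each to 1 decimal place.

Leg 1: desired track 1.4°; wind correction -5.1° → command heading 356.3°, groundspeed 111.4 kt
Leg 2: desired track 185.8°; wind correction +5.2° → command heading 191.0°, groundspeed 117.9 kt
Leg 3: desired track 265.0°; wind correction +2.4° → command heading 267.4°, groundspeed 105.6 kt

Leg 1: heading=356.3°, groundspeed=111.4 kt
Leg 2: heading=191.0°, groundspeed=117.9 kt
Leg 3: heading=267.4°, groundspeed=105.6 kt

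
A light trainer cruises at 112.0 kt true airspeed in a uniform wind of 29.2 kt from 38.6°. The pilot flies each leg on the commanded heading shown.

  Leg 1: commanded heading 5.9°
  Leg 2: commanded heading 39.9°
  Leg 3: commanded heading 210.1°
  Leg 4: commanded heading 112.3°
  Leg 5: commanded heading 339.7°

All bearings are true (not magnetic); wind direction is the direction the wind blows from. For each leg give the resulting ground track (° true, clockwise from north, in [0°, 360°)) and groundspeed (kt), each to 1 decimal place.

Leg 1: track=355.7°, groundspeed=88.8 kt
Leg 2: track=40.4°, groundspeed=82.8 kt
Leg 3: track=211.9°, groundspeed=140.9 kt
Leg 4: track=127.4°, groundspeed=107.5 kt
Leg 5: track=325.2°, groundspeed=100.1 kt

Leg 1: heading 5.9°; drift -10.2° → track 355.7°, groundspeed 88.8 kt
Leg 2: heading 39.9°; drift +0.5° → track 40.4°, groundspeed 82.8 kt
Leg 3: heading 210.1°; drift +1.8° → track 211.9°, groundspeed 140.9 kt
Leg 4: heading 112.3°; drift +15.1° → track 127.4°, groundspeed 107.5 kt
Leg 5: heading 339.7°; drift -14.5° → track 325.2°, groundspeed 100.1 kt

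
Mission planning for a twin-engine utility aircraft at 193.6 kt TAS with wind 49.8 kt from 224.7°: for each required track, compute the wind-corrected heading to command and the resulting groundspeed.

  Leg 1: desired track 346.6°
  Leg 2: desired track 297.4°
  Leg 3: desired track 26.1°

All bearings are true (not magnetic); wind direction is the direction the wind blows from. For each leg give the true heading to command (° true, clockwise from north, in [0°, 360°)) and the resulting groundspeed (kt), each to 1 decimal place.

Leg 1: desired track 346.6°; wind correction -12.6° → command heading 334.0°, groundspeed 215.2 kt
Leg 2: desired track 297.4°; wind correction -14.2° → command heading 283.2°, groundspeed 172.9 kt
Leg 3: desired track 26.1°; wind correction -4.7° → command heading 21.4°, groundspeed 240.1 kt

Leg 1: heading=334.0°, groundspeed=215.2 kt
Leg 2: heading=283.2°, groundspeed=172.9 kt
Leg 3: heading=21.4°, groundspeed=240.1 kt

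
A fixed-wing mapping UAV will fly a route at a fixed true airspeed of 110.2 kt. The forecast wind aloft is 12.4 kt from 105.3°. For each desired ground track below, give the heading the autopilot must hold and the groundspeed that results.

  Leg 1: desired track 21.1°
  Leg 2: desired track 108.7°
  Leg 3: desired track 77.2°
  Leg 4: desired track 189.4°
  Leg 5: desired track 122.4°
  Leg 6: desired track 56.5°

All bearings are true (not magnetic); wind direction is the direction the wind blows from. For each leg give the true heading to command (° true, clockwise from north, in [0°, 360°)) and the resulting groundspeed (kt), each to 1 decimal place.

Leg 1: heading=27.5°, groundspeed=108.3 kt
Leg 2: heading=108.3°, groundspeed=97.8 kt
Leg 3: heading=80.2°, groundspeed=99.1 kt
Leg 4: heading=183.0°, groundspeed=108.2 kt
Leg 5: heading=120.5°, groundspeed=98.3 kt
Leg 6: heading=61.4°, groundspeed=101.6 kt

Leg 1: desired track 21.1°; wind correction +6.4° → command heading 27.5°, groundspeed 108.3 kt
Leg 2: desired track 108.7°; wind correction -0.4° → command heading 108.3°, groundspeed 97.8 kt
Leg 3: desired track 77.2°; wind correction +3.0° → command heading 80.2°, groundspeed 99.1 kt
Leg 4: desired track 189.4°; wind correction -6.4° → command heading 183.0°, groundspeed 108.2 kt
Leg 5: desired track 122.4°; wind correction -1.9° → command heading 120.5°, groundspeed 98.3 kt
Leg 6: desired track 56.5°; wind correction +4.9° → command heading 61.4°, groundspeed 101.6 kt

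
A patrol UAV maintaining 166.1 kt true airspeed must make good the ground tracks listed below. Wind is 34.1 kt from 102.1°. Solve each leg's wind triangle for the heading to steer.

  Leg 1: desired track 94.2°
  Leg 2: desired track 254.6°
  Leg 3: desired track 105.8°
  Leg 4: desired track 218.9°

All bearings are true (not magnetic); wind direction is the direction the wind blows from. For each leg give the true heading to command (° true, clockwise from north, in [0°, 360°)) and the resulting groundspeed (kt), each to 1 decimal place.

Leg 1: heading=95.8°, groundspeed=132.3 kt
Leg 2: heading=249.2°, groundspeed=195.6 kt
Leg 3: heading=105.0°, groundspeed=132.1 kt
Leg 4: heading=208.3°, groundspeed=178.7 kt

Leg 1: desired track 94.2°; wind correction +1.6° → command heading 95.8°, groundspeed 132.3 kt
Leg 2: desired track 254.6°; wind correction -5.4° → command heading 249.2°, groundspeed 195.6 kt
Leg 3: desired track 105.8°; wind correction -0.8° → command heading 105.0°, groundspeed 132.1 kt
Leg 4: desired track 218.9°; wind correction -10.6° → command heading 208.3°, groundspeed 178.7 kt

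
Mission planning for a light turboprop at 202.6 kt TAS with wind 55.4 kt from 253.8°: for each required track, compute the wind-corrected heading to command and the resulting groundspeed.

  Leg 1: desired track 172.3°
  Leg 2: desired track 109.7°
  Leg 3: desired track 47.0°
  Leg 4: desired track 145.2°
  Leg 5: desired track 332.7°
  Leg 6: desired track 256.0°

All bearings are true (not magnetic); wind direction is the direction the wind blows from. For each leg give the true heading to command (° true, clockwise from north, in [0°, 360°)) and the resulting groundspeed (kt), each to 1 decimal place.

Leg 1: desired track 172.3°; wind correction +15.7° → command heading 188.0°, groundspeed 186.9 kt
Leg 2: desired track 109.7°; wind correction +9.2° → command heading 118.9°, groundspeed 244.9 kt
Leg 3: desired track 47.0°; wind correction -7.1° → command heading 39.9°, groundspeed 250.5 kt
Leg 4: desired track 145.2°; wind correction +15.0° → command heading 160.2°, groundspeed 213.3 kt
Leg 5: desired track 332.7°; wind correction -15.6° → command heading 317.1°, groundspeed 184.5 kt
Leg 6: desired track 256.0°; wind correction -0.6° → command heading 255.4°, groundspeed 147.2 kt

Leg 1: heading=188.0°, groundspeed=186.9 kt
Leg 2: heading=118.9°, groundspeed=244.9 kt
Leg 3: heading=39.9°, groundspeed=250.5 kt
Leg 4: heading=160.2°, groundspeed=213.3 kt
Leg 5: heading=317.1°, groundspeed=184.5 kt
Leg 6: heading=255.4°, groundspeed=147.2 kt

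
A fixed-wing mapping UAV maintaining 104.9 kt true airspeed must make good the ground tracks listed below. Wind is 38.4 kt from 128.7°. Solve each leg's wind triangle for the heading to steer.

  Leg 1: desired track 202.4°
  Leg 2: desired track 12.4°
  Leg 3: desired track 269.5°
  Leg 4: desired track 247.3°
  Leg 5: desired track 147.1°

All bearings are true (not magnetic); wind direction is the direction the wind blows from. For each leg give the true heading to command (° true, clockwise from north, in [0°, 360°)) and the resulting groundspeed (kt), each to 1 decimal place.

Leg 1: heading=181.8°, groundspeed=87.4 kt
Leg 2: heading=31.6°, groundspeed=116.1 kt
Leg 3: heading=256.1°, groundspeed=131.8 kt
Leg 4: heading=228.6°, groundspeed=117.7 kt
Leg 5: heading=140.5°, groundspeed=67.8 kt

Leg 1: desired track 202.4°; wind correction -20.6° → command heading 181.8°, groundspeed 87.4 kt
Leg 2: desired track 12.4°; wind correction +19.2° → command heading 31.6°, groundspeed 116.1 kt
Leg 3: desired track 269.5°; wind correction -13.4° → command heading 256.1°, groundspeed 131.8 kt
Leg 4: desired track 247.3°; wind correction -18.7° → command heading 228.6°, groundspeed 117.7 kt
Leg 5: desired track 147.1°; wind correction -6.6° → command heading 140.5°, groundspeed 67.8 kt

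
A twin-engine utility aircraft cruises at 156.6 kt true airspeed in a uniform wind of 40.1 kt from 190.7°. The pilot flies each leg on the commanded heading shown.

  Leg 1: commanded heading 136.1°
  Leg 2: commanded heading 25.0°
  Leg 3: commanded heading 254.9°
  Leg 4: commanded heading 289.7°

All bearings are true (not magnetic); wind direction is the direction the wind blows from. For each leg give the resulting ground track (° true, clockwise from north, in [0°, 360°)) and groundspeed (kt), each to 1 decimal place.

Leg 1: track=122.3°, groundspeed=137.3 kt
Leg 2: track=22.1°, groundspeed=195.7 kt
Leg 3: track=269.4°, groundspeed=143.8 kt
Leg 4: track=303.4°, groundspeed=167.6 kt

Leg 1: heading 136.1°; drift -13.8° → track 122.3°, groundspeed 137.3 kt
Leg 2: heading 25.0°; drift -2.9° → track 22.1°, groundspeed 195.7 kt
Leg 3: heading 254.9°; drift +14.5° → track 269.4°, groundspeed 143.8 kt
Leg 4: heading 289.7°; drift +13.7° → track 303.4°, groundspeed 167.6 kt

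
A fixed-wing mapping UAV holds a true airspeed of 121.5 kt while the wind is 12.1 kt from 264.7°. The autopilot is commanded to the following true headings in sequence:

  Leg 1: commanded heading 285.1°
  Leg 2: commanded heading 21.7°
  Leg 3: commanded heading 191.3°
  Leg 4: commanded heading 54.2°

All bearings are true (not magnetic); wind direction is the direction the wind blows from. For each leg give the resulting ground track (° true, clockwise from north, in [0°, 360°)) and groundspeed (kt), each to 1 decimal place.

Leg 1: track=287.3°, groundspeed=110.2 kt
Leg 2: track=26.6°, groundspeed=127.5 kt
Leg 3: track=185.7°, groundspeed=118.6 kt
Leg 4: track=56.9°, groundspeed=132.1 kt

Leg 1: heading 285.1°; drift +2.2° → track 287.3°, groundspeed 110.2 kt
Leg 2: heading 21.7°; drift +4.9° → track 26.6°, groundspeed 127.5 kt
Leg 3: heading 191.3°; drift -5.6° → track 185.7°, groundspeed 118.6 kt
Leg 4: heading 54.2°; drift +2.7° → track 56.9°, groundspeed 132.1 kt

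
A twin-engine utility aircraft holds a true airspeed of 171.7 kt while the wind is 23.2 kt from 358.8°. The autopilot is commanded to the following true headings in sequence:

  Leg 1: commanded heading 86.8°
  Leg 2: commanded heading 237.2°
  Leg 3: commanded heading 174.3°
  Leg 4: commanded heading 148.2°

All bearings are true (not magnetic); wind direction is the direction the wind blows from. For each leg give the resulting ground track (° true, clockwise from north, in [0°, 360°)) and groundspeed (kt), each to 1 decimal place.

Leg 1: heading 86.8°; drift +7.7° → track 94.5°, groundspeed 172.5 kt
Leg 2: heading 237.2°; drift -6.1° → track 231.1°, groundspeed 184.9 kt
Leg 3: heading 174.3°; drift +0.5° → track 174.8°, groundspeed 194.8 kt
Leg 4: heading 148.2°; drift +3.5° → track 151.7°, groundspeed 192.0 kt

Leg 1: track=94.5°, groundspeed=172.5 kt
Leg 2: track=231.1°, groundspeed=184.9 kt
Leg 3: track=174.8°, groundspeed=194.8 kt
Leg 4: track=151.7°, groundspeed=192.0 kt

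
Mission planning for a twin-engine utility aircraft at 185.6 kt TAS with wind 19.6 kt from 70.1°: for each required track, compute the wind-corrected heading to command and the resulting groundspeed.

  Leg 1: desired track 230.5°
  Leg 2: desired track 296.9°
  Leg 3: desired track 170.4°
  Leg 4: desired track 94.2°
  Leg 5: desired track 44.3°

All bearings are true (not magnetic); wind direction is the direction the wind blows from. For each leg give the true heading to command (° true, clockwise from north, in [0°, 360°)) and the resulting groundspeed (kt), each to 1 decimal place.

Leg 1: heading=228.5°, groundspeed=203.9 kt
Leg 2: heading=301.3°, groundspeed=198.5 kt
Leg 3: heading=164.4°, groundspeed=188.1 kt
Leg 4: heading=91.7°, groundspeed=167.5 kt
Leg 5: heading=46.9°, groundspeed=167.8 kt

Leg 1: desired track 230.5°; wind correction -2.0° → command heading 228.5°, groundspeed 203.9 kt
Leg 2: desired track 296.9°; wind correction +4.4° → command heading 301.3°, groundspeed 198.5 kt
Leg 3: desired track 170.4°; wind correction -6.0° → command heading 164.4°, groundspeed 188.1 kt
Leg 4: desired track 94.2°; wind correction -2.5° → command heading 91.7°, groundspeed 167.5 kt
Leg 5: desired track 44.3°; wind correction +2.6° → command heading 46.9°, groundspeed 167.8 kt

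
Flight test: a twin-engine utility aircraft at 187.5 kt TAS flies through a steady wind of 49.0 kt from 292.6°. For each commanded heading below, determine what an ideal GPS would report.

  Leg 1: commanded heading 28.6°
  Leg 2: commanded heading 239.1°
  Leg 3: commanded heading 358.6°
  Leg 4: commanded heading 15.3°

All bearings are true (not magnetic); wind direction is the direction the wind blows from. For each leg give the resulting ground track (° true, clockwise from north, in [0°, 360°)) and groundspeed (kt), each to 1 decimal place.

Leg 1: track=42.8°, groundspeed=198.7 kt
Leg 2: track=225.1°, groundspeed=163.2 kt
Leg 3: track=13.6°, groundspeed=173.4 kt
Leg 4: track=30.3°, groundspeed=187.7 kt

Leg 1: heading 28.6°; drift +14.2° → track 42.8°, groundspeed 198.7 kt
Leg 2: heading 239.1°; drift -14.0° → track 225.1°, groundspeed 163.2 kt
Leg 3: heading 358.6°; drift +15.0° → track 13.6°, groundspeed 173.4 kt
Leg 4: heading 15.3°; drift +15.0° → track 30.3°, groundspeed 187.7 kt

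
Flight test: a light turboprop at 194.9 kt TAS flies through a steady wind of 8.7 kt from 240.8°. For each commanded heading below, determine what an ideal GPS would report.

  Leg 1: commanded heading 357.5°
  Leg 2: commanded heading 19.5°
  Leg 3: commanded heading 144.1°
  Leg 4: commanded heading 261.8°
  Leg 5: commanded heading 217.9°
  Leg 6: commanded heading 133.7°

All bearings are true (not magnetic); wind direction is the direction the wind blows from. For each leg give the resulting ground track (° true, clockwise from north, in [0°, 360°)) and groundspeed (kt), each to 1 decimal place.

Leg 1: heading 357.5°; drift +2.2° → track 359.7°, groundspeed 199.0 kt
Leg 2: heading 19.5°; drift +1.6° → track 21.1°, groundspeed 201.5 kt
Leg 3: heading 144.1°; drift -2.5° → track 141.6°, groundspeed 196.1 kt
Leg 4: heading 261.8°; drift +1.0° → track 262.8°, groundspeed 186.8 kt
Leg 5: heading 217.9°; drift -1.0° → track 216.9°, groundspeed 186.9 kt
Leg 6: heading 133.7°; drift -2.4° → track 131.3°, groundspeed 197.6 kt

Leg 1: track=359.7°, groundspeed=199.0 kt
Leg 2: track=21.1°, groundspeed=201.5 kt
Leg 3: track=141.6°, groundspeed=196.1 kt
Leg 4: track=262.8°, groundspeed=186.8 kt
Leg 5: track=216.9°, groundspeed=186.9 kt
Leg 6: track=131.3°, groundspeed=197.6 kt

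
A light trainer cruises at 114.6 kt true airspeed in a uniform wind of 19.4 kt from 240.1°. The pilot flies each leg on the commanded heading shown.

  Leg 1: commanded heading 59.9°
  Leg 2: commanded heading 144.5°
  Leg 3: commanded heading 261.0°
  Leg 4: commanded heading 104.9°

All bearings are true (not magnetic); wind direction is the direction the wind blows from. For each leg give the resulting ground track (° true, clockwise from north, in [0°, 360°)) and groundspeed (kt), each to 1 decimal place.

Leg 1: track=59.9°, groundspeed=134.0 kt
Leg 2: track=135.1°, groundspeed=118.1 kt
Leg 3: track=265.1°, groundspeed=96.7 kt
Leg 4: track=98.8°, groundspeed=129.1 kt

Leg 1: heading 59.9°; drift +0.0° → track 59.9°, groundspeed 134.0 kt
Leg 2: heading 144.5°; drift -9.4° → track 135.1°, groundspeed 118.1 kt
Leg 3: heading 261.0°; drift +4.1° → track 265.1°, groundspeed 96.7 kt
Leg 4: heading 104.9°; drift -6.1° → track 98.8°, groundspeed 129.1 kt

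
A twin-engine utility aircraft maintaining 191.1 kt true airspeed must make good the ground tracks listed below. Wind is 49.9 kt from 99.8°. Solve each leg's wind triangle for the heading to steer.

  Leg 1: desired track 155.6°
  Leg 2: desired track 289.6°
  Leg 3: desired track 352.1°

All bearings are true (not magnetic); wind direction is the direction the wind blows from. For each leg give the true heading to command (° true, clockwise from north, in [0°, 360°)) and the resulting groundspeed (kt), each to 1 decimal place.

Leg 1: desired track 155.6°; wind correction -12.5° → command heading 143.1°, groundspeed 158.5 kt
Leg 2: desired track 289.6°; wind correction +2.5° → command heading 292.1°, groundspeed 240.1 kt
Leg 3: desired track 352.1°; wind correction +14.4° → command heading 6.5°, groundspeed 200.3 kt

Leg 1: heading=143.1°, groundspeed=158.5 kt
Leg 2: heading=292.1°, groundspeed=240.1 kt
Leg 3: heading=6.5°, groundspeed=200.3 kt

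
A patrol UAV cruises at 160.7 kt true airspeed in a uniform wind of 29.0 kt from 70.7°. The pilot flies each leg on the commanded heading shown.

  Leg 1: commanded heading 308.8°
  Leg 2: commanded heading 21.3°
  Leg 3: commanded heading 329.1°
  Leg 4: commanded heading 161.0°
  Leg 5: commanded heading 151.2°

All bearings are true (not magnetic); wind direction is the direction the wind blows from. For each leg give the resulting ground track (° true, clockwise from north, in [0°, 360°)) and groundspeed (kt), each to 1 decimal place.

Leg 1: track=300.8°, groundspeed=177.7 kt
Leg 2: track=12.5°, groundspeed=143.5 kt
Leg 3: track=319.4°, groundspeed=168.9 kt
Leg 4: track=171.2°, groundspeed=163.4 kt
Leg 5: track=161.6°, groundspeed=158.5 kt

Leg 1: heading 308.8°; drift -8.0° → track 300.8°, groundspeed 177.7 kt
Leg 2: heading 21.3°; drift -8.8° → track 12.5°, groundspeed 143.5 kt
Leg 3: heading 329.1°; drift -9.7° → track 319.4°, groundspeed 168.9 kt
Leg 4: heading 161.0°; drift +10.2° → track 171.2°, groundspeed 163.4 kt
Leg 5: heading 151.2°; drift +10.4° → track 161.6°, groundspeed 158.5 kt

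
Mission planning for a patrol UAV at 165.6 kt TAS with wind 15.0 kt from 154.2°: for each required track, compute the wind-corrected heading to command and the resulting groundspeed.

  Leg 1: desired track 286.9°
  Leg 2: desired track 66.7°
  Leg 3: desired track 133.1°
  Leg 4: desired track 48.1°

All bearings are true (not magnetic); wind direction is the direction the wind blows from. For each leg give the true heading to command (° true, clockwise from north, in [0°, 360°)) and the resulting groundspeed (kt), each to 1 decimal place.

Leg 1: heading=283.1°, groundspeed=175.4 kt
Leg 2: heading=71.9°, groundspeed=164.3 kt
Leg 3: heading=135.0°, groundspeed=151.5 kt
Leg 4: heading=53.1°, groundspeed=169.1 kt

Leg 1: desired track 286.9°; wind correction -3.8° → command heading 283.1°, groundspeed 175.4 kt
Leg 2: desired track 66.7°; wind correction +5.2° → command heading 71.9°, groundspeed 164.3 kt
Leg 3: desired track 133.1°; wind correction +1.9° → command heading 135.0°, groundspeed 151.5 kt
Leg 4: desired track 48.1°; wind correction +5.0° → command heading 53.1°, groundspeed 169.1 kt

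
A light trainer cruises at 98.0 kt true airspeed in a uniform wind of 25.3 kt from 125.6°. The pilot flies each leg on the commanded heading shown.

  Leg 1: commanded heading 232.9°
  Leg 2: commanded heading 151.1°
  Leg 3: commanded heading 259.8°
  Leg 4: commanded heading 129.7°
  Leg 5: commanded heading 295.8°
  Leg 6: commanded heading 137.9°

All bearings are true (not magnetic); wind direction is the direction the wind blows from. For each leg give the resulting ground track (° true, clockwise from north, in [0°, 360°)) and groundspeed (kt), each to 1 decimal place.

Leg 1: track=245.8°, groundspeed=108.3 kt
Leg 2: track=159.3°, groundspeed=75.9 kt
Leg 3: track=268.7°, groundspeed=117.1 kt
Leg 4: track=131.1°, groundspeed=72.8 kt
Leg 5: track=297.8°, groundspeed=123.0 kt
Leg 6: track=142.1°, groundspeed=73.5 kt

Leg 1: heading 232.9°; drift +12.9° → track 245.8°, groundspeed 108.3 kt
Leg 2: heading 151.1°; drift +8.2° → track 159.3°, groundspeed 75.9 kt
Leg 3: heading 259.8°; drift +8.9° → track 268.7°, groundspeed 117.1 kt
Leg 4: heading 129.7°; drift +1.4° → track 131.1°, groundspeed 72.8 kt
Leg 5: heading 295.8°; drift +2.0° → track 297.8°, groundspeed 123.0 kt
Leg 6: heading 137.9°; drift +4.2° → track 142.1°, groundspeed 73.5 kt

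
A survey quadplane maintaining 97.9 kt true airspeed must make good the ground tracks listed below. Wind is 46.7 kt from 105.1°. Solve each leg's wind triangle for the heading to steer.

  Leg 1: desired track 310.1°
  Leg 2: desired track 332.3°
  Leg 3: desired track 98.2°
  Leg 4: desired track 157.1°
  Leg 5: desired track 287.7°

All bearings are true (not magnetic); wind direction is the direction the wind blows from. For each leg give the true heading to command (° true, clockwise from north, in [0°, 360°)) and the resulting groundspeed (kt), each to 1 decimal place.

Leg 1: heading=321.7°, groundspeed=138.2 kt
Leg 2: heading=352.8°, groundspeed=123.4 kt
Leg 3: heading=101.5°, groundspeed=51.4 kt
Leg 4: heading=135.0°, groundspeed=62.0 kt
Leg 5: heading=288.9°, groundspeed=144.5 kt

Leg 1: desired track 310.1°; wind correction +11.6° → command heading 321.7°, groundspeed 138.2 kt
Leg 2: desired track 332.3°; wind correction +20.5° → command heading 352.8°, groundspeed 123.4 kt
Leg 3: desired track 98.2°; wind correction +3.3° → command heading 101.5°, groundspeed 51.4 kt
Leg 4: desired track 157.1°; wind correction -22.1° → command heading 135.0°, groundspeed 62.0 kt
Leg 5: desired track 287.7°; wind correction +1.2° → command heading 288.9°, groundspeed 144.5 kt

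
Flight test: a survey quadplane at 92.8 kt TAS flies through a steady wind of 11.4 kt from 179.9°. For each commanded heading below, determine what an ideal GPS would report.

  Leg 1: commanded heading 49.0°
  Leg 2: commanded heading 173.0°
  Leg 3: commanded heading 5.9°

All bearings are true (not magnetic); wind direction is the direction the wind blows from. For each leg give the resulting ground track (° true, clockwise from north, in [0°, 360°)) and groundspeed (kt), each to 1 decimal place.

Leg 1: heading 49.0°; drift -4.9° → track 44.1°, groundspeed 100.6 kt
Leg 2: heading 173.0°; drift -1.0° → track 172.0°, groundspeed 81.5 kt
Leg 3: heading 5.9°; drift -0.7° → track 5.2°, groundspeed 104.1 kt

Leg 1: track=44.1°, groundspeed=100.6 kt
Leg 2: track=172.0°, groundspeed=81.5 kt
Leg 3: track=5.2°, groundspeed=104.1 kt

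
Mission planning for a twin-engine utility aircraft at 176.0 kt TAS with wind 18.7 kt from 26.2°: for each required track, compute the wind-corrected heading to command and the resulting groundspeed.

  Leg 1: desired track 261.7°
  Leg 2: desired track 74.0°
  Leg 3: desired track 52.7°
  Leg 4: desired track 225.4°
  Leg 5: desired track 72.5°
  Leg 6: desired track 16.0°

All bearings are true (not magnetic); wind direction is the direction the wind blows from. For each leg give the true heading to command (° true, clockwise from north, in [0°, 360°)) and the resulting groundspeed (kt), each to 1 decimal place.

Leg 1: desired track 261.7°; wind correction +5.0° → command heading 266.7°, groundspeed 185.9 kt
Leg 2: desired track 74.0°; wind correction -4.5° → command heading 69.5°, groundspeed 162.9 kt
Leg 3: desired track 52.7°; wind correction -2.7° → command heading 50.0°, groundspeed 159.1 kt
Leg 4: desired track 225.4°; wind correction +2.0° → command heading 227.4°, groundspeed 193.6 kt
Leg 5: desired track 72.5°; wind correction -4.4° → command heading 68.1°, groundspeed 162.6 kt
Leg 6: desired track 16.0°; wind correction +1.1° → command heading 17.1°, groundspeed 157.6 kt

Leg 1: heading=266.7°, groundspeed=185.9 kt
Leg 2: heading=69.5°, groundspeed=162.9 kt
Leg 3: heading=50.0°, groundspeed=159.1 kt
Leg 4: heading=227.4°, groundspeed=193.6 kt
Leg 5: heading=68.1°, groundspeed=162.6 kt
Leg 6: heading=17.1°, groundspeed=157.6 kt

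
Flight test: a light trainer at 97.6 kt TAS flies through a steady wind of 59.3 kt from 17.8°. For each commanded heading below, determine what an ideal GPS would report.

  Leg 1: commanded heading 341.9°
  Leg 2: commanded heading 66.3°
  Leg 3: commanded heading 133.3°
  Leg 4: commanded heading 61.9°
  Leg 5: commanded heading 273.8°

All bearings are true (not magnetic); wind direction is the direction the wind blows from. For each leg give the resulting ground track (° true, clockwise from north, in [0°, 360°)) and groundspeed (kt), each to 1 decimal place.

Leg 1: track=306.8°, groundspeed=60.5 kt
Leg 2: track=103.6°, groundspeed=73.3 kt
Leg 3: track=156.8°, groundspeed=134.3 kt
Leg 4: track=98.8°, groundspeed=68.8 kt
Leg 5: track=246.6°, groundspeed=125.9 kt

Leg 1: heading 341.9°; drift -35.1° → track 306.8°, groundspeed 60.5 kt
Leg 2: heading 66.3°; drift +37.3° → track 103.6°, groundspeed 73.3 kt
Leg 3: heading 133.3°; drift +23.5° → track 156.8°, groundspeed 134.3 kt
Leg 4: heading 61.9°; drift +36.9° → track 98.8°, groundspeed 68.8 kt
Leg 5: heading 273.8°; drift -27.2° → track 246.6°, groundspeed 125.9 kt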